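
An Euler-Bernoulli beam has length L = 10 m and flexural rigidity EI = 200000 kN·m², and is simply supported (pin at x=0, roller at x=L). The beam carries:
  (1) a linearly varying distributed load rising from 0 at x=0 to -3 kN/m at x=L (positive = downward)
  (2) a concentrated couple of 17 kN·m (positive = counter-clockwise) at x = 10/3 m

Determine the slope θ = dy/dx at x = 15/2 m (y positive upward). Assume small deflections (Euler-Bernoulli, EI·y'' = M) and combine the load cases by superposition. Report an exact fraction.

θ(15/2) = -25951/92160000 rad

Load 1 — triangular load w₀=-3 kN/m (0→w₀ over full span):
  θ_1 = -w₀(7L⁴-30L²x²+15x⁴)/(360LEI) = -(-3)·(7·10⁴-30·10²·(15/2)²+15·(15/2)⁴)/(360·10·200000) = -1313/6144000 rad
Load 2 — applied couple M₀=17 kN·m at a=10/3 m (b=L-a=20/3):
  θ_2 = (M₀x²/(2L)-M₀(x-a)+C₁)/EI  [x>a] with C₁=M₀(3b²-L²)/(6L)=85/9 = (17·(15/2)²/(2·10)-17·((15/2)-(10/3))+(85/9))/200000 = -391/5760000 rad
Superposition: θ = Σ θ_i = -25951/92160000 rad ≈ -0.000282 rad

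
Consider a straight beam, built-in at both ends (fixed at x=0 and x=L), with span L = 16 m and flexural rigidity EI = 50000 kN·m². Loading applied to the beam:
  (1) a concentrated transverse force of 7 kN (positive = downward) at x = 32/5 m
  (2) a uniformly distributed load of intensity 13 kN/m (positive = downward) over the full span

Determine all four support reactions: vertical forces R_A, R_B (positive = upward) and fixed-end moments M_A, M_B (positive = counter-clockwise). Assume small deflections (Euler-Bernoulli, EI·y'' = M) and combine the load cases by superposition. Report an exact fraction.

Load 1 — point force P=7 kN at a=32/5 m (b=L-a=48/5):
  R_A = Pb²(3a+b)/L³ = 7·(48/5)²·(3·(32/5)+(48/5))/16³ = 567/125 kN
  M_A = Pab²/L² = 7·(32/5)·(48/5)²/16² = 2016/125 kN·m
  R_B = Pa²(a+3b)/L³ = 7·(32/5)²·((32/5)+3·(48/5))/16³ = 308/125 kN
  M_B = -Pa²b/L² = -7·(32/5)²·(48/5)/16² = -1344/125 kN·m
Load 2 — uniform load w=13 kN/m over full span:
  R_A = wL/2 = 13·16/2 = 104 kN
  M_A = wL²/12 = 13·16²/12 = 832/3 kN·m
  R_B = wL/2 = 13·16/2 = 104 kN
  M_B = -wL²/12 = -13·16²/12 = -832/3 kN·m
Superposition: R_A = 13567/125 kN, M_A = 110048/375 kN·m, R_B = 13308/125 kN, M_B = -108032/375 kN·m

R_A = 13567/125 kN, M_A = 110048/375 kN·m, R_B = 13308/125 kN, M_B = -108032/375 kN·m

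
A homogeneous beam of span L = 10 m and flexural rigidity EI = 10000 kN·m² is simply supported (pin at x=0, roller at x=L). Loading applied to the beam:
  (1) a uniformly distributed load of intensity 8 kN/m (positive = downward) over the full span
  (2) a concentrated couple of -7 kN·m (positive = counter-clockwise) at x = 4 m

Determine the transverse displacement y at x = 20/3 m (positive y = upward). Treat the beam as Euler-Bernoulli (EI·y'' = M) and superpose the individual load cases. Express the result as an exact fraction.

Load 1 — uniform load w=8 kN/m over full span:
  y_1 = -wx(L³-2Lx²+x³)/(24EI) = -8·(20/3)·(10³-2·10·(20/3)²+(20/3)³)/(24·10000) = -22/243 m
Load 2 — applied couple M₀=-7 kN·m at a=4 m (b=L-a=6):
  y_2 = (M₀x³/(6L)-M₀(x-a)²/2+C₁x)/EI  [x>a] with C₁=M₀(3b²-L²)/(6L)=-14/15 = ((-7)·(20/3)³/(6·10)-(-7)·((20/3)-4)²/2+(-14/15)·(20/3))/10000 = -161/101250 m
Superposition: y = Σ y_i = -27983/303750 m ≈ -0.092125 m

y(20/3) = -27983/303750 m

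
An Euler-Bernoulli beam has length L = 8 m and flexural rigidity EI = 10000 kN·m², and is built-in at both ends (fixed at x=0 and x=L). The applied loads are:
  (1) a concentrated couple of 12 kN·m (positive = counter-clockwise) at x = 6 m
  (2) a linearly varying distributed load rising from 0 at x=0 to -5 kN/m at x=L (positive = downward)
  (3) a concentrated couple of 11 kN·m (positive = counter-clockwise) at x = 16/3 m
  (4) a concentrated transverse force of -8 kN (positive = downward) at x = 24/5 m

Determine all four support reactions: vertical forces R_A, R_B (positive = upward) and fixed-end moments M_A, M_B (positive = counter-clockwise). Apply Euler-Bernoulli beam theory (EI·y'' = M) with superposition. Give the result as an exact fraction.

Load 1 — applied couple M₀=12 kN·m at a=6 m (b=L-a=2):
  R_A = 6M₀ab/L³ = 6·12·6·2/8³ = 27/16 kN
  M_A = M₀b(2a-b)/L² = 12·2·(2·6-2)/8² = 15/4 kN·m
  R_B = -6M₀ab/L³ = -6·12·6·2/8³ = -27/16 kN
  M_B = M₀a(2b-a)/L² = 12·6·(2·2-6)/8² = -9/4 kN·m
Load 2 — triangular load w₀=-5 kN/m (0→w₀ over full span):
  R_A = 3w₀L/20 = 3·(-5)·8/20 = -6 kN
  M_A = w₀L²/30 = (-5)·8²/30 = -32/3 kN·m
  R_B = 7w₀L/20 = 7·(-5)·8/20 = -14 kN
  M_B = -w₀L²/20 = -(-5)·8²/20 = 16 kN·m
Load 3 — applied couple M₀=11 kN·m at a=16/3 m (b=L-a=8/3):
  R_A = 6M₀ab/L³ = 6·11·(16/3)·(8/3)/8³ = 11/6 kN
  M_A = M₀b(2a-b)/L² = 11·(8/3)·(2·(16/3)-(8/3))/8² = 11/3 kN·m
  R_B = -6M₀ab/L³ = -6·11·(16/3)·(8/3)/8³ = -11/6 kN
  M_B = M₀a(2b-a)/L² = 11·(16/3)·(2·(8/3)-(16/3))/8² = 0 kN·m
Load 4 — point force P=-8 kN at a=24/5 m (b=L-a=16/5):
  R_A = Pb²(3a+b)/L³ = (-8)·(16/5)²·(3·(24/5)+(16/5))/8³ = -352/125 kN
  M_A = Pab²/L² = (-8)·(24/5)·(16/5)²/8² = -768/125 kN·m
  R_B = Pa²(a+3b)/L³ = (-8)·(24/5)²·((24/5)+3·(16/5))/8³ = -648/125 kN
  M_B = -Pa²b/L² = -(-8)·(24/5)²·(16/5)/8² = 1152/125 kN·m
Superposition: R_A = -31771/6000 kN, M_A = -4697/500 kN·m, R_B = -136229/6000 kN, M_B = 11483/500 kN·m

R_A = -31771/6000 kN, M_A = -4697/500 kN·m, R_B = -136229/6000 kN, M_B = 11483/500 kN·m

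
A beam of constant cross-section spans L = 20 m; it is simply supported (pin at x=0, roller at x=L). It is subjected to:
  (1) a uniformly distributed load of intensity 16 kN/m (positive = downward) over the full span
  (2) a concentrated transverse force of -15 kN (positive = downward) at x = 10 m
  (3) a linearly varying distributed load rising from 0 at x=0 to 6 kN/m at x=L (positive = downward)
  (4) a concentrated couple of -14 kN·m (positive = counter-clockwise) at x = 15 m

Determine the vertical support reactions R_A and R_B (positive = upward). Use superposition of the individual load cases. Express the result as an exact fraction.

Load 1 — uniform load w=16 kN/m over full span:
  R_A = wL/2 = 16·20/2 = 160 kN
  R_B = wL/2 = 16·20/2 = 160 kN
Load 2 — point force P=-15 kN at a=10 m (b=L-a=10):
  R_A = Pb/L = (-15)·10/20 = -15/2 kN
  R_B = Pa/L = (-15)·10/20 = -15/2 kN
Load 3 — triangular load w₀=6 kN/m (0→w₀ over full span):
  R_A = w₀L/6 = 6·20/6 = 20 kN
  R_B = w₀L/3 = 6·20/3 = 40 kN
Load 4 — applied couple M₀=-14 kN·m at a=15 m (b=L-a=5):
  R_A = M₀/L = (-14)/20 = -7/10 kN
  R_B = -M₀/L = -(-14)/20 = 7/10 kN
Superposition: R_A = 859/5 kN, R_B = 966/5 kN

R_A = 859/5 kN, R_B = 966/5 kN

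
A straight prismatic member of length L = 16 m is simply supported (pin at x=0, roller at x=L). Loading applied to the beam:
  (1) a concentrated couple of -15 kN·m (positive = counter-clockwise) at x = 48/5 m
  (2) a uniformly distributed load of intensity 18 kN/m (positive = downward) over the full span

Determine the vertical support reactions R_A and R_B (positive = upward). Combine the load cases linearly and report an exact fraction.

Load 1 — applied couple M₀=-15 kN·m at a=48/5 m (b=L-a=32/5):
  R_A = M₀/L = (-15)/16 = -15/16 kN
  R_B = -M₀/L = -(-15)/16 = 15/16 kN
Load 2 — uniform load w=18 kN/m over full span:
  R_A = wL/2 = 18·16/2 = 144 kN
  R_B = wL/2 = 18·16/2 = 144 kN
Superposition: R_A = 2289/16 kN, R_B = 2319/16 kN

R_A = 2289/16 kN, R_B = 2319/16 kN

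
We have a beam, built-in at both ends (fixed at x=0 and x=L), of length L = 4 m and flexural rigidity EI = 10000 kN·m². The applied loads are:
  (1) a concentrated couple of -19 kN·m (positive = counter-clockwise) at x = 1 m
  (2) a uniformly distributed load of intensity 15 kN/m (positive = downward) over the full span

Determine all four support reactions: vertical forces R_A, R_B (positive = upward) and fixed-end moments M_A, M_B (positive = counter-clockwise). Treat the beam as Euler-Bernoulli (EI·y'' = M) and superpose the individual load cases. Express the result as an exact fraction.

R_A = 789/32 kN, M_A = 377/16 kN·m, R_B = 1131/32 kN, M_B = -415/16 kN·m

Load 1 — applied couple M₀=-19 kN·m at a=1 m (b=L-a=3):
  R_A = 6M₀ab/L³ = 6·(-19)·1·3/4³ = -171/32 kN
  M_A = M₀b(2a-b)/L² = (-19)·3·(2·1-3)/4² = 57/16 kN·m
  R_B = -6M₀ab/L³ = -6·(-19)·1·3/4³ = 171/32 kN
  M_B = M₀a(2b-a)/L² = (-19)·1·(2·3-1)/4² = -95/16 kN·m
Load 2 — uniform load w=15 kN/m over full span:
  R_A = wL/2 = 15·4/2 = 30 kN
  M_A = wL²/12 = 15·4²/12 = 20 kN·m
  R_B = wL/2 = 15·4/2 = 30 kN
  M_B = -wL²/12 = -15·4²/12 = -20 kN·m
Superposition: R_A = 789/32 kN, M_A = 377/16 kN·m, R_B = 1131/32 kN, M_B = -415/16 kN·m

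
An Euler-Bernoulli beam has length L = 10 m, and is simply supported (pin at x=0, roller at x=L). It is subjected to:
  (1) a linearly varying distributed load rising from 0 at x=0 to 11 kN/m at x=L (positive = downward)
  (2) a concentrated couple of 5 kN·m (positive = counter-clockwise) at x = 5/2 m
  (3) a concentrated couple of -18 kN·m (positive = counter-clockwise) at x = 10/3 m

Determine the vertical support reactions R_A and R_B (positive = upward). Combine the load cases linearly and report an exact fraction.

R_A = 511/30 kN, R_B = 1139/30 kN

Load 1 — triangular load w₀=11 kN/m (0→w₀ over full span):
  R_A = w₀L/6 = 11·10/6 = 55/3 kN
  R_B = w₀L/3 = 11·10/3 = 110/3 kN
Load 2 — applied couple M₀=5 kN·m at a=5/2 m (b=L-a=15/2):
  R_A = M₀/L = 5/10 = 1/2 kN
  R_B = -M₀/L = -5/10 = -1/2 kN
Load 3 — applied couple M₀=-18 kN·m at a=10/3 m (b=L-a=20/3):
  R_A = M₀/L = (-18)/10 = -9/5 kN
  R_B = -M₀/L = -(-18)/10 = 9/5 kN
Superposition: R_A = 511/30 kN, R_B = 1139/30 kN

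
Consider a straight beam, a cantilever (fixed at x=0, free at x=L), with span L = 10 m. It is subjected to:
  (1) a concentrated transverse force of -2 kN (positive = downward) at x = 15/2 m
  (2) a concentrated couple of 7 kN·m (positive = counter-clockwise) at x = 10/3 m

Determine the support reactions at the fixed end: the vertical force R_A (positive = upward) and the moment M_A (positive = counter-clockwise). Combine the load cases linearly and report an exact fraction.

Load 1 — point force P=-2 kN at a=15/2 m (b=L-a=5/2):
  R_A = P = (-2) = -2 kN
  M_A = Pa = (-2)·(15/2) = -15 kN·m
Load 2 — applied couple M₀=7 kN·m at a=10/3 m (b=L-a=20/3):
  R_A = 0 kN
  M_A = -M₀ = -7 kN·m
Superposition: R_A = -2 kN, M_A = -22 kN·m

R_A = -2 kN, M_A = -22 kN·m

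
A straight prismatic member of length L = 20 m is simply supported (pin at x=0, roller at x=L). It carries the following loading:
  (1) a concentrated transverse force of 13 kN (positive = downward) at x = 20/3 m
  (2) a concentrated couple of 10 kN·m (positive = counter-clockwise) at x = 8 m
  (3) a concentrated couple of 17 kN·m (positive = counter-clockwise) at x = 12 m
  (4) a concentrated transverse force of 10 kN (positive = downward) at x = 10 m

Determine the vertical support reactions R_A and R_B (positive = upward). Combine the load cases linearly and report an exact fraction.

Load 1 — point force P=13 kN at a=20/3 m (b=L-a=40/3):
  R_A = Pb/L = 13·(40/3)/20 = 26/3 kN
  R_B = Pa/L = 13·(20/3)/20 = 13/3 kN
Load 2 — applied couple M₀=10 kN·m at a=8 m (b=L-a=12):
  R_A = M₀/L = 10/20 = 1/2 kN
  R_B = -M₀/L = -10/20 = -1/2 kN
Load 3 — applied couple M₀=17 kN·m at a=12 m (b=L-a=8):
  R_A = M₀/L = 17/20 kN
  R_B = -M₀/L = -17/20 kN
Load 4 — point force P=10 kN at a=10 m (b=L-a=10):
  R_A = Pb/L = 10·10/20 = 5 kN
  R_B = Pa/L = 10·10/20 = 5 kN
Superposition: R_A = 901/60 kN, R_B = 479/60 kN

R_A = 901/60 kN, R_B = 479/60 kN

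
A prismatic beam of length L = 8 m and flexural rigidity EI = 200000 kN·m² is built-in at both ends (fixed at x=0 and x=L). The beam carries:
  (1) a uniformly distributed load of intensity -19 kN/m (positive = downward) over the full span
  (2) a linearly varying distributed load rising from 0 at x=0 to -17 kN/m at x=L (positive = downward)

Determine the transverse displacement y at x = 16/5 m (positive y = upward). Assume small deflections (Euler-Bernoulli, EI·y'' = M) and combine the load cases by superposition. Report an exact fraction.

Load 1 — uniform load w=-19 kN/m over full span:
  y_1 = -wx²(L-x)²/(24EI) = -(-19)·(16/5)²·(8-(16/5))²/(24·200000) = 1824/1953125 m
Load 2 — triangular load w₀=-17 kN/m (0→w₀ over full span):
  y_2 = -w₀x²(L-x)²(x+2L)/(120LEI) = -(-17)·(16/5)²·(8-(16/5))²·((16/5)+2·8)/(120·8·200000) = 19584/48828125 m
Superposition: y = Σ y_i = 65184/48828125 m ≈ 0.001335 m

y(16/5) = 65184/48828125 m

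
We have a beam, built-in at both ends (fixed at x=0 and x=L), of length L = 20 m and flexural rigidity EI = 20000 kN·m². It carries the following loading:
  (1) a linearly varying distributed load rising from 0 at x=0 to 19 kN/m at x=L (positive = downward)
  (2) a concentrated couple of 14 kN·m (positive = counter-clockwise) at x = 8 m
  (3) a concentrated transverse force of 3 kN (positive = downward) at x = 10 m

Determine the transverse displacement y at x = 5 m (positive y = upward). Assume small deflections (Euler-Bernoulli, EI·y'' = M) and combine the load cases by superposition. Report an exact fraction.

Load 1 — triangular load w₀=19 kN/m (0→w₀ over full span):
  y_1 = -w₀x²(L-x)²(x+2L)/(120LEI) = -19·5²·(20-5)²·(5+2·20)/(120·20·20000) = -513/5120 m
Load 2 — applied couple M₀=14 kN·m at a=8 m (b=L-a=12):
  y_2 = (R_Ax³/6 - M_Ax²/2)/EI  [x≤a] with R_A=126/125, M_A=42/25 = ((126/125)·5³/6 - (42/25)·5²/2)/20000 = 0 m
Load 3 — point force P=3 kN at a=10 m (b=L-a=10):
  y_3 = -Pb²x²(3aL-(3a+b)x)/(6L³EI)  [x≤a] = -3·10²·5²·(3·10·20-(3·10+10)·5)/(6·20³·20000) = -1/320 m
Superposition: y = Σ y_i = -529/5120 m ≈ -0.103320 m

y(5) = -529/5120 m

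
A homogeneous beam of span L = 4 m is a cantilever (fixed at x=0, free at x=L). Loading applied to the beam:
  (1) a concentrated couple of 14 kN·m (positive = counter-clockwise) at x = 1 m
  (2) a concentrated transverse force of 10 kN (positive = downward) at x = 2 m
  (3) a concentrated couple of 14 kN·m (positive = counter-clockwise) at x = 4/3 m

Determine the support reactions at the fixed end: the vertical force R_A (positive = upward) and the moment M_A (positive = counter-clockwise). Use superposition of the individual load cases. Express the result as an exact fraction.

Load 1 — applied couple M₀=14 kN·m at a=1 m (b=L-a=3):
  R_A = 0 kN
  M_A = -M₀ = -14 kN·m
Load 2 — point force P=10 kN at a=2 m (b=L-a=2):
  R_A = P = 10 kN
  M_A = Pa = 10·2 = 20 kN·m
Load 3 — applied couple M₀=14 kN·m at a=4/3 m (b=L-a=8/3):
  R_A = 0 kN
  M_A = -M₀ = -14 kN·m
Superposition: R_A = 10 kN, M_A = -8 kN·m

R_A = 10 kN, M_A = -8 kN·m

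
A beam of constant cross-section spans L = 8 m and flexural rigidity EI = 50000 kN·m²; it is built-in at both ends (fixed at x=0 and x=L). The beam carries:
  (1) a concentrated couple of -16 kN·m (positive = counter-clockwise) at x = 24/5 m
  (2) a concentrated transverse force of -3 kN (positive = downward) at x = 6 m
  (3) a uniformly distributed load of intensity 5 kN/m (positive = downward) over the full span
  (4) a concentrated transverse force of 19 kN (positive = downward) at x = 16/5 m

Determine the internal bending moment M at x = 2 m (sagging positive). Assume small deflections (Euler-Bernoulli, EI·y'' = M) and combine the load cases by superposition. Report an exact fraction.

M(2) = 33701/6000 kN·m

Load 1 — applied couple M₀=-16 kN·m at a=24/5 m (b=L-a=16/5):
  M_1 = R_Ax - M_A  [x≤a] with R_A=-72/25, M_A=-128/25 = (-72/25)·2 - (-128/25) = -16/25 kN·m
Load 2 — point force P=-3 kN at a=6 m (b=L-a=2):
  M_2 = Pb²(3a+b)x/L³ - Pab²/L²  [x≤a] = (-3)·2²·(3·6+2)·2/8³ - (-3)·6·2²/8² = 3/16 kN·m
Load 3 — uniform load w=5 kN/m over full span:
  M_3 = wLx/2 - wL²/12 - wx²/2 = 5·8·2/2 - 5·8²/12 - 5·2²/2 = 10/3 kN·m
Load 4 — point force P=19 kN at a=16/5 m (b=L-a=24/5):
  M_4 = Pb²(3a+b)x/L³ - Pab²/L²  [x≤a] = 19·(24/5)²·(3·(16/5)+(24/5))·2/8³ - 19·(16/5)·(24/5)²/8² = 342/125 kN·m
Superposition: M = Σ M_i = 33701/6000 kN·m ≈ 5.616833 kN·m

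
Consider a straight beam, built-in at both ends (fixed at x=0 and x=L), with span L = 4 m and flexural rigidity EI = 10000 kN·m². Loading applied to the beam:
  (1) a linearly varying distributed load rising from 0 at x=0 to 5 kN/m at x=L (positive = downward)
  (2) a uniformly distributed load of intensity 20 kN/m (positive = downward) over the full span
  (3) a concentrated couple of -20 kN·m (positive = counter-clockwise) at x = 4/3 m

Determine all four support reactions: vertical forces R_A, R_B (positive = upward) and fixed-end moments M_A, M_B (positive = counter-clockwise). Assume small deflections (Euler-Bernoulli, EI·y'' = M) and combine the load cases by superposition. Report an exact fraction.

R_A = 109/3 kN, M_A = 88/3 kN·m, R_B = 161/3 kN, M_B = -112/3 kN·m

Load 1 — triangular load w₀=5 kN/m (0→w₀ over full span):
  R_A = 3w₀L/20 = 3·5·4/20 = 3 kN
  M_A = w₀L²/30 = 5·4²/30 = 8/3 kN·m
  R_B = 7w₀L/20 = 7·5·4/20 = 7 kN
  M_B = -w₀L²/20 = -5·4²/20 = -4 kN·m
Load 2 — uniform load w=20 kN/m over full span:
  R_A = wL/2 = 20·4/2 = 40 kN
  M_A = wL²/12 = 20·4²/12 = 80/3 kN·m
  R_B = wL/2 = 20·4/2 = 40 kN
  M_B = -wL²/12 = -20·4²/12 = -80/3 kN·m
Load 3 — applied couple M₀=-20 kN·m at a=4/3 m (b=L-a=8/3):
  R_A = 6M₀ab/L³ = 6·(-20)·(4/3)·(8/3)/4³ = -20/3 kN
  M_A = M₀b(2a-b)/L² = (-20)·(8/3)·(2·(4/3)-(8/3))/4² = 0 kN·m
  R_B = -6M₀ab/L³ = -6·(-20)·(4/3)·(8/3)/4³ = 20/3 kN
  M_B = M₀a(2b-a)/L² = (-20)·(4/3)·(2·(8/3)-(4/3))/4² = -20/3 kN·m
Superposition: R_A = 109/3 kN, M_A = 88/3 kN·m, R_B = 161/3 kN, M_B = -112/3 kN·m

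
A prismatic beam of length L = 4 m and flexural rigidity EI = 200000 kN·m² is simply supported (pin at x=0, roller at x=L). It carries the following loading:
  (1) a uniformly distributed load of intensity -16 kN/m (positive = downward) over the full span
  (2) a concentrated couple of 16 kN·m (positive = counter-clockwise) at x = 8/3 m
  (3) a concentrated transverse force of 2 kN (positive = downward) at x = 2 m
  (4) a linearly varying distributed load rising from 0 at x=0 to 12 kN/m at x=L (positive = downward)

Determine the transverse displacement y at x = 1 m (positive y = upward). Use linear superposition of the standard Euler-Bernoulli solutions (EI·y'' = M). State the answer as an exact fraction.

Load 1 — uniform load w=-16 kN/m over full span:
  y_1 = -wx(L³-2Lx²+x³)/(24EI) = -(-16)·1·(4³-2·4·1²+1³)/(24·200000) = 19/100000 m
Load 2 — applied couple M₀=16 kN·m at a=8/3 m (b=L-a=4/3):
  y_2 = (M₀x³/(6L)+C₁x)/EI  [x≤a] with C₁=M₀(3b²-L²)/(6L)=-64/9 = (16·1³/(6·4)+(-64/9)·1)/200000 = -29/900000 m
Load 3 — point force P=2 kN at a=2 m (b=L-a=2):
  y_3 = -Pbx(L²-b²-x²)/(6LEI)  [x≤a] = -2·2·1·(4²-2²-1²)/(6·4·200000) = -11/1200000 m
Load 4 — triangular load w₀=12 kN/m (0→w₀ over full span):
  y_4 = -w₀x(7L⁴-10L²x²+3x⁴)/(360LEI) = -12·1·(7·4⁴-10·4²·1²+3·1⁴)/(360·4·200000) = -109/1600000 m
Superposition: y = Σ y_i = 1159/14400000 m ≈ 0.000080 m

y(1) = 1159/14400000 m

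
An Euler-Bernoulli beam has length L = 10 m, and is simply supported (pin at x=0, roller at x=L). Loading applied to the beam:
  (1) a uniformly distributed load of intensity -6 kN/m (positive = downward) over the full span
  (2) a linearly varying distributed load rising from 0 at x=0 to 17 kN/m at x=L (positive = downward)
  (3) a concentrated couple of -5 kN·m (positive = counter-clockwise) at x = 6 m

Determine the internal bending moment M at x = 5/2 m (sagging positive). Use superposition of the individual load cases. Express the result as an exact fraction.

Load 1 — uniform load w=-6 kN/m over full span:
  M_1 = wx(L-x)/2 = (-6)·(5/2)·(10-(5/2))/2 = -225/4 kN·m
Load 2 — triangular load w₀=17 kN/m (0→w₀ over full span):
  M_2 = w₀Lx/6 - w₀x³/(6L) = 17·10·(5/2)/6 - 17·(5/2)³/(6·10) = 2125/32 kN·m
Load 3 — applied couple M₀=-5 kN·m at a=6 m (b=L-a=4):
  M_3 = M₀x/L  [x≤a] = (-5)·(5/2)/10 = -5/4 kN·m
Superposition: M = Σ M_i = 285/32 kN·m ≈ 8.906250 kN·m

M(5/2) = 285/32 kN·m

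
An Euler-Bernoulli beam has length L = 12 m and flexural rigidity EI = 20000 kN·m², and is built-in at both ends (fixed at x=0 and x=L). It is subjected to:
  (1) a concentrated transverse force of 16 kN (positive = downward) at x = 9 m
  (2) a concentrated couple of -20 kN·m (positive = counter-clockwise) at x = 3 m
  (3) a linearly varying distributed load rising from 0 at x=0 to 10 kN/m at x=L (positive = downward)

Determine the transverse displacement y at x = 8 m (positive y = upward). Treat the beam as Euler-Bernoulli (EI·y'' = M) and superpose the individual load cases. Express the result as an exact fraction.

y(8) = -299/18000 m

Load 1 — point force P=16 kN at a=9 m (b=L-a=3):
  y_1 = -Pb²x²(3aL-(3a+b)x)/(6L³EI)  [x≤a] = -16·3²·8²·(3·9·12-(3·9+3)·8)/(6·12³·20000) = -7/1875 m
Load 2 — applied couple M₀=-20 kN·m at a=3 m (b=L-a=9):
  y_2 = (R_Ax³/6 - M_Ax²/2 - M₀(x-a)²/2)/EI  [x>a] with R_A=-15/8, M_A=15/4 = ((-15/8)·8³/6 - (15/4)·8²/2 - (-20)·(8-3)²/2)/20000 = -3/2000 m
Load 3 — triangular load w₀=10 kN/m (0→w₀ over full span):
  y_3 = -w₀x²(L-x)²(x+2L)/(120LEI) = -10·8²·(12-8)²·(8+2·12)/(120·12·20000) = -64/5625 m
Superposition: y = Σ y_i = -299/18000 m ≈ -0.016611 m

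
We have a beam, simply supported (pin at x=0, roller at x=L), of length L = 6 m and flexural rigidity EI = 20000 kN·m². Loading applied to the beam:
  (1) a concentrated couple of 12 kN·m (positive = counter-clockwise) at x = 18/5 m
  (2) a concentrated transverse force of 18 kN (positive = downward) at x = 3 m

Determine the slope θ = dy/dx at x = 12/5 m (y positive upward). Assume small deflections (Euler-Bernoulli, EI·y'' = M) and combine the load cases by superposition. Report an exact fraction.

θ(12/5) = -753/1000000 rad

Load 1 — applied couple M₀=12 kN·m at a=18/5 m (b=L-a=12/5):
  θ_1 = (M₀x²/(2L)+C₁)/EI  [x≤a] with C₁=M₀(3b²-L²)/(6L)=-156/25 = (12·(12/5)²/(2·6)+(-156/25))/20000 = -3/125000 rad
Load 2 — point force P=18 kN at a=3 m (b=L-a=3):
  θ_2 = -Pb(L²-b²-3x²)/(6LEI)  [x≤a] = -18·3·(6²-3²-3·(12/5)²)/(6·6·20000) = -729/1000000 rad
Superposition: θ = Σ θ_i = -753/1000000 rad ≈ -0.000753 rad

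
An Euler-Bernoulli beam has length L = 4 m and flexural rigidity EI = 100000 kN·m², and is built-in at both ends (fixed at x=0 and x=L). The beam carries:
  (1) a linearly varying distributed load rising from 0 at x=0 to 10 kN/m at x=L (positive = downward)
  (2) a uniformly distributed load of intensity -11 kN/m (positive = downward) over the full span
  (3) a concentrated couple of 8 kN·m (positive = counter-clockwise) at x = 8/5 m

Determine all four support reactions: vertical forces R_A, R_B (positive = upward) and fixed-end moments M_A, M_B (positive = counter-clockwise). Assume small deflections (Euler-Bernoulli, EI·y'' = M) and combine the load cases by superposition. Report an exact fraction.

R_A = -328/25 kN, M_A = -628/75 kN·m, R_B = -272/25 kN, M_B = 692/75 kN·m

Load 1 — triangular load w₀=10 kN/m (0→w₀ over full span):
  R_A = 3w₀L/20 = 3·10·4/20 = 6 kN
  M_A = w₀L²/30 = 10·4²/30 = 16/3 kN·m
  R_B = 7w₀L/20 = 7·10·4/20 = 14 kN
  M_B = -w₀L²/20 = -10·4²/20 = -8 kN·m
Load 2 — uniform load w=-11 kN/m over full span:
  R_A = wL/2 = (-11)·4/2 = -22 kN
  M_A = wL²/12 = (-11)·4²/12 = -44/3 kN·m
  R_B = wL/2 = (-11)·4/2 = -22 kN
  M_B = -wL²/12 = -(-11)·4²/12 = 44/3 kN·m
Load 3 — applied couple M₀=8 kN·m at a=8/5 m (b=L-a=12/5):
  R_A = 6M₀ab/L³ = 6·8·(8/5)·(12/5)/4³ = 72/25 kN
  M_A = M₀b(2a-b)/L² = 8·(12/5)·(2·(8/5)-(12/5))/4² = 24/25 kN·m
  R_B = -6M₀ab/L³ = -6·8·(8/5)·(12/5)/4³ = -72/25 kN
  M_B = M₀a(2b-a)/L² = 8·(8/5)·(2·(12/5)-(8/5))/4² = 64/25 kN·m
Superposition: R_A = -328/25 kN, M_A = -628/75 kN·m, R_B = -272/25 kN, M_B = 692/75 kN·m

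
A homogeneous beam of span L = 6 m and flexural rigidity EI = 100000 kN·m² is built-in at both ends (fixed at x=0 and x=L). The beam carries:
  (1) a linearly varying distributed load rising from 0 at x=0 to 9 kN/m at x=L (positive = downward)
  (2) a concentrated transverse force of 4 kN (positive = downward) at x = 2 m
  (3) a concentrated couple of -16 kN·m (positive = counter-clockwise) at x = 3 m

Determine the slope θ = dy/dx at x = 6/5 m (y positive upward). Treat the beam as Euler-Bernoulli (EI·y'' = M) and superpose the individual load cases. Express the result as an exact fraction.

Load 1 — triangular load w₀=9 kN/m (0→w₀ over full span):
  θ_1 = -w₀(2x(L-x)(L-2x)(x+2L)+x²(L-x)²)/(120LEI) = -9·(2·(6/5)·(6-(6/5))·(6-2·(6/5))·((6/5)+2·6)+(6/5)²·(6-(6/5))²)/(120·6·100000) = -567/7812500 rad
Load 2 — point force P=4 kN at a=2 m (b=L-a=4):
  θ_2 = -Pb²x(2aL-(3a+b)x)/(2L³EI)  [x≤a] = -4·4²·(6/5)·(2·2·6-(3·2+4)·(6/5))/(2·6³·100000) = -1/46875 rad
Load 3 — applied couple M₀=-16 kN·m at a=3 m (b=L-a=3):
  θ_3 = (R_Ax²/2 - M_Ax)/EI  [x≤a] with R_A=-4, M_A=-4 = ((-4)·(6/5)²/2 - (-4)·(6/5))/100000 = 3/156250 rad
Superposition: θ = Σ θ_i = -1751/23437500 rad ≈ -0.000075 rad

θ(6/5) = -1751/23437500 rad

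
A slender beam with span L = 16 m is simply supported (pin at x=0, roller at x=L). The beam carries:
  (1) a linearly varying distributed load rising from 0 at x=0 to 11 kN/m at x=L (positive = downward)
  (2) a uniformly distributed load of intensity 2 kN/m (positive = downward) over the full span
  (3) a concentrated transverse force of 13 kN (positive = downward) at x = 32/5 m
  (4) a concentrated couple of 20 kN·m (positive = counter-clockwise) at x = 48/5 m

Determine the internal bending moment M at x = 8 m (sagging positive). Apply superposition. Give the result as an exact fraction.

M(8) = 1458/5 kN·m

Load 1 — triangular load w₀=11 kN/m (0→w₀ over full span):
  M_1 = w₀Lx/6 - w₀x³/(6L) = 11·16·8/6 - 11·8³/(6·16) = 176 kN·m
Load 2 — uniform load w=2 kN/m over full span:
  M_2 = wx(L-x)/2 = 2·8·(16-8)/2 = 64 kN·m
Load 3 — point force P=13 kN at a=32/5 m (b=L-a=48/5):
  M_3 = Pa(L-x)/L  [x>a] = 13·(32/5)·(16-8)/16 = 208/5 kN·m
Load 4 — applied couple M₀=20 kN·m at a=48/5 m (b=L-a=32/5):
  M_4 = M₀x/L  [x≤a] = 20·8/16 = 10 kN·m
Superposition: M = Σ M_i = 1458/5 kN·m ≈ 291.600000 kN·m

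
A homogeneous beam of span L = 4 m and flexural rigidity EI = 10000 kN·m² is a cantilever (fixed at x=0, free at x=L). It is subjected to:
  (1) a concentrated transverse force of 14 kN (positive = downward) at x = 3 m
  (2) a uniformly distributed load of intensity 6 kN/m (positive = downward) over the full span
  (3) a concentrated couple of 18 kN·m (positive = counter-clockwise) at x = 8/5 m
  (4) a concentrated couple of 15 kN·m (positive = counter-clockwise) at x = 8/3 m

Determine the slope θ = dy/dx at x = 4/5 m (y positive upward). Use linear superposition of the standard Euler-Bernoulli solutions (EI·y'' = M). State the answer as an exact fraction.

θ(4/5) = -1061/312500 rad

Load 1 — point force P=14 kN at a=3 m (b=L-a=1):
  θ_1 = -Px(2a-x)/(2EI)  [x≤a] = -14·(4/5)·(2·3-(4/5))/(2·10000) = -91/31250 rad
Load 2 — uniform load w=6 kN/m over full span:
  θ_2 = -wx(x²-3Lx+3L²)/(6EI) = -6·(4/5)·((4/5)²-3·4·(4/5)+3·4²)/(6·10000) = -244/78125 rad
Load 3 — applied couple M₀=18 kN·m at a=8/5 m (b=L-a=12/5):
  θ_3 = M₀x/EI  [x≤a] = 18·(4/5)/10000 = 9/6250 rad
Load 4 — applied couple M₀=15 kN·m at a=8/3 m (b=L-a=4/3):
  θ_4 = M₀x/EI  [x≤a] = 15·(4/5)/10000 = 3/2500 rad
Superposition: θ = Σ θ_i = -1061/312500 rad ≈ -0.003395 rad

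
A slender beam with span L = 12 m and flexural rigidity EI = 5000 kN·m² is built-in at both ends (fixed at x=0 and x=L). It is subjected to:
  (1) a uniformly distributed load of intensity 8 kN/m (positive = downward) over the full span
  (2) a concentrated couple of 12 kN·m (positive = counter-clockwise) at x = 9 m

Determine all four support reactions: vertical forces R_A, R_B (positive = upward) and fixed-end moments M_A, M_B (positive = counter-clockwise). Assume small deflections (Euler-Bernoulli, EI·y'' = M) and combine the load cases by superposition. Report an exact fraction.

Load 1 — uniform load w=8 kN/m over full span:
  R_A = wL/2 = 8·12/2 = 48 kN
  M_A = wL²/12 = 8·12²/12 = 96 kN·m
  R_B = wL/2 = 8·12/2 = 48 kN
  M_B = -wL²/12 = -8·12²/12 = -96 kN·m
Load 2 — applied couple M₀=12 kN·m at a=9 m (b=L-a=3):
  R_A = 6M₀ab/L³ = 6·12·9·3/12³ = 9/8 kN
  M_A = M₀b(2a-b)/L² = 12·3·(2·9-3)/12² = 15/4 kN·m
  R_B = -6M₀ab/L³ = -6·12·9·3/12³ = -9/8 kN
  M_B = M₀a(2b-a)/L² = 12·9·(2·3-9)/12² = -9/4 kN·m
Superposition: R_A = 393/8 kN, M_A = 399/4 kN·m, R_B = 375/8 kN, M_B = -393/4 kN·m

R_A = 393/8 kN, M_A = 399/4 kN·m, R_B = 375/8 kN, M_B = -393/4 kN·m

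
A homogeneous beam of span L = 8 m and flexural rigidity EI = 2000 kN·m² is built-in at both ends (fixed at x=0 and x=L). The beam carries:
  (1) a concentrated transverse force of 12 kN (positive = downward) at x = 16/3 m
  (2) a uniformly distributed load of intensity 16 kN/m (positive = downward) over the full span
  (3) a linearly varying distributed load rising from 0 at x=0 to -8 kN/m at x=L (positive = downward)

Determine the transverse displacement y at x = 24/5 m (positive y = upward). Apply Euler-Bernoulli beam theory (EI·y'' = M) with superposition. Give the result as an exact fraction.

Load 1 — point force P=12 kN at a=16/3 m (b=L-a=8/3):
  y_1 = -Pb²x²(3aL-(3a+b)x)/(6L³EI)  [x≤a] = -12·(8/3)²·(24/5)²·(3·(16/3)·8-(3·(16/3)+(8/3))·(24/5))/(6·8³·2000) = -192/15625 m
Load 2 — uniform load w=16 kN/m over full span:
  y_2 = -wx²(L-x)²/(24EI) = -16·(24/5)²·(8-(24/5))²/(24·2000) = -6144/78125 m
Load 3 — triangular load w₀=-8 kN/m (0→w₀ over full span):
  y_3 = -w₀x²(L-x)²(x+2L)/(120LEI) = -(-8)·(24/5)²·(8-(24/5))²·((24/5)+2·8)/(120·8·2000) = 39936/1953125 m
Superposition: y = Σ y_i = -137664/1953125 m ≈ -0.070484 m

y(24/5) = -137664/1953125 m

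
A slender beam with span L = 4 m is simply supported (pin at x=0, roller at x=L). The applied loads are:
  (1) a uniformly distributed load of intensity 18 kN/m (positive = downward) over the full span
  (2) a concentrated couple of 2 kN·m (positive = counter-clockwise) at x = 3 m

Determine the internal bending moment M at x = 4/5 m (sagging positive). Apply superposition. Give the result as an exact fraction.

Load 1 — uniform load w=18 kN/m over full span:
  M_1 = wx(L-x)/2 = 18·(4/5)·(4-(4/5))/2 = 576/25 kN·m
Load 2 — applied couple M₀=2 kN·m at a=3 m (b=L-a=1):
  M_2 = M₀x/L  [x≤a] = 2·(4/5)/4 = 2/5 kN·m
Superposition: M = Σ M_i = 586/25 kN·m ≈ 23.440000 kN·m

M(4/5) = 586/25 kN·m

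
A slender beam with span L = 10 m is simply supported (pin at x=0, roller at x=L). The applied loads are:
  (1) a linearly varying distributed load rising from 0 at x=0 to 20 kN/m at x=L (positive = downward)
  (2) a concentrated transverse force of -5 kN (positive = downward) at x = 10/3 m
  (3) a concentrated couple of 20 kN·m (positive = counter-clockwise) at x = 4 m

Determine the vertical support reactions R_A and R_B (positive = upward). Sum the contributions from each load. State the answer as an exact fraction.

R_A = 32 kN, R_B = 63 kN

Load 1 — triangular load w₀=20 kN/m (0→w₀ over full span):
  R_A = w₀L/6 = 20·10/6 = 100/3 kN
  R_B = w₀L/3 = 20·10/3 = 200/3 kN
Load 2 — point force P=-5 kN at a=10/3 m (b=L-a=20/3):
  R_A = Pb/L = (-5)·(20/3)/10 = -10/3 kN
  R_B = Pa/L = (-5)·(10/3)/10 = -5/3 kN
Load 3 — applied couple M₀=20 kN·m at a=4 m (b=L-a=6):
  R_A = M₀/L = 20/10 = 2 kN
  R_B = -M₀/L = -20/10 = -2 kN
Superposition: R_A = 32 kN, R_B = 63 kN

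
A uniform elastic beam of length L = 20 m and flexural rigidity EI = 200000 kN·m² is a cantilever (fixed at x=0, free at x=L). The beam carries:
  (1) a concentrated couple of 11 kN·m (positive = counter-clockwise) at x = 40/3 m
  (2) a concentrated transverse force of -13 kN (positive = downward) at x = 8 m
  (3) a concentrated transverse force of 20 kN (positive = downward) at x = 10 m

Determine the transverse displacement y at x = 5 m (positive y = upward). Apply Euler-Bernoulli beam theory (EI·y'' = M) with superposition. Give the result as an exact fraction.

Load 1 — applied couple M₀=11 kN·m at a=40/3 m (b=L-a=20/3):
  y_1 = M₀x²/(2EI)  [x≤a] = 11·5²/(2·200000) = 11/16000 m
Load 2 — point force P=-13 kN at a=8 m (b=L-a=12):
  y_2 = -Px²(3a-x)/(6EI)  [x≤a] = -(-13)·5²·(3·8-5)/(6·200000) = 247/48000 m
Load 3 — point force P=20 kN at a=10 m (b=L-a=10):
  y_3 = -Px²(3a-x)/(6EI)  [x≤a] = -20·5²·(3·10-5)/(6·200000) = -1/96 m
Superposition: y = Σ y_i = -11/2400 m ≈ -0.004583 m

y(5) = -11/2400 m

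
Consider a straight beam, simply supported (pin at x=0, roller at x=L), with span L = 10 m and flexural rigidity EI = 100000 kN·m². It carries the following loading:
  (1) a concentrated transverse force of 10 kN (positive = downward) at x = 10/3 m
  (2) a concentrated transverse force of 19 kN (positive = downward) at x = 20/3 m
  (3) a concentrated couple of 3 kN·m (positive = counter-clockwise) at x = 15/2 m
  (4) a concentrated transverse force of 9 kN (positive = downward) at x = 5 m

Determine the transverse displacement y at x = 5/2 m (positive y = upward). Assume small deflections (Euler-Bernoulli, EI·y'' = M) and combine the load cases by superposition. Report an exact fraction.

y(5/2) = -5683/1152000 m

Load 1 — point force P=10 kN at a=10/3 m (b=L-a=20/3):
  y_1 = -Pbx(L²-b²-x²)/(6LEI)  [x≤a] = -10·(20/3)·(5/2)·(10²-(20/3)²-(5/2)²)/(6·10·100000) = -71/51840 m
Load 2 — point force P=19 kN at a=20/3 m (b=L-a=10/3):
  y_2 = -Pbx(L²-b²-x²)/(6LEI)  [x≤a] = -19·(10/3)·(5/2)·(10²-(10/3)²-(5/2)²)/(6·10·100000) = -2261/1036800 m
Load 3 — applied couple M₀=3 kN·m at a=15/2 m (b=L-a=5/2):
  y_3 = (M₀x³/(6L)+C₁x)/EI  [x≤a] with C₁=M₀(3b²-L²)/(6L)=-65/16 = (3·(5/2)³/(6·10)+(-65/16)·(5/2))/100000 = -3/32000 m
Load 4 — point force P=9 kN at a=5 m (b=L-a=5):
  y_4 = -Pbx(L²-b²-x²)/(6LEI)  [x≤a] = -9·5·(5/2)·(10²-5²-(5/2)²)/(6·10·100000) = -33/25600 m
Superposition: y = Σ y_i = -5683/1152000 m ≈ -0.004933 m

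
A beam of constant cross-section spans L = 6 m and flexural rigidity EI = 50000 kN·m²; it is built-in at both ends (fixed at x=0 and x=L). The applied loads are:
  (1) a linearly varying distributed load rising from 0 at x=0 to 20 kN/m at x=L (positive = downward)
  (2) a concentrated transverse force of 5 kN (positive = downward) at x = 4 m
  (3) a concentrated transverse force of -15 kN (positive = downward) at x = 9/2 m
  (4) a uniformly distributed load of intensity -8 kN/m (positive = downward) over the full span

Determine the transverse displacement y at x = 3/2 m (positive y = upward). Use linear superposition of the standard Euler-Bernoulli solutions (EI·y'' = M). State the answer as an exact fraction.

Load 1 — triangular load w₀=20 kN/m (0→w₀ over full span):
  y_1 = -w₀x²(L-x)²(x+2L)/(120LEI) = -20·(3/2)²·(6-(3/2))²·((3/2)+2·6)/(120·6·50000) = -2187/6400000 m
Load 2 — point force P=5 kN at a=4 m (b=L-a=2):
  y_2 = -Pb²x²(3aL-(3a+b)x)/(6L³EI)  [x≤a] = -5·2²·(3/2)²·(3·4·6-(3·4+2)·(3/2))/(6·6³·50000) = -17/480000 m
Load 3 — point force P=-15 kN at a=9/2 m (b=L-a=3/2):
  y_3 = -Pb²x²(3aL-(3a+b)x)/(6L³EI)  [x≤a] = -(-15)·(3/2)²·(3/2)²·(3·(9/2)·6-(3·(9/2)+(3/2))·(3/2))/(6·6³·50000) = 351/5120000 m
Load 4 — uniform load w=-8 kN/m over full span:
  y_4 = -wx²(L-x)²/(24EI) = -(-8)·(3/2)²·(6-(3/2))²/(24·50000) = 243/800000 m
Superposition: y = Σ y_i = -371/76800000 m ≈ -0.000005 m

y(3/2) = -371/76800000 m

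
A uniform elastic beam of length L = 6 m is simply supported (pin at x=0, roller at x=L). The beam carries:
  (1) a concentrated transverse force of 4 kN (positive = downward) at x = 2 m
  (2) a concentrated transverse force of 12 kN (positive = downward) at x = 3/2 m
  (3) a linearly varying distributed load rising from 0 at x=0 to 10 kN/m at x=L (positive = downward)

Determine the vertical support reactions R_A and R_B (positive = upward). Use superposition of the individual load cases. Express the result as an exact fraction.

Load 1 — point force P=4 kN at a=2 m (b=L-a=4):
  R_A = Pb/L = 4·4/6 = 8/3 kN
  R_B = Pa/L = 4·2/6 = 4/3 kN
Load 2 — point force P=12 kN at a=3/2 m (b=L-a=9/2):
  R_A = Pb/L = 12·(9/2)/6 = 9 kN
  R_B = Pa/L = 12·(3/2)/6 = 3 kN
Load 3 — triangular load w₀=10 kN/m (0→w₀ over full span):
  R_A = w₀L/6 = 10·6/6 = 10 kN
  R_B = w₀L/3 = 10·6/3 = 20 kN
Superposition: R_A = 65/3 kN, R_B = 73/3 kN

R_A = 65/3 kN, R_B = 73/3 kN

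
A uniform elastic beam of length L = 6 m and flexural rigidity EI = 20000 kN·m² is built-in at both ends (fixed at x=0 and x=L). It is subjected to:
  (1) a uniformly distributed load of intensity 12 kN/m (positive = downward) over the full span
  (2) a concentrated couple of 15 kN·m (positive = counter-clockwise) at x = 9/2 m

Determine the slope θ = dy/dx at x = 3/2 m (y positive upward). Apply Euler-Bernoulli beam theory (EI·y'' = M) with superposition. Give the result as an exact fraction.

θ(3/2) = -3087/2560000 rad

Load 1 — uniform load w=12 kN/m over full span:
  θ_1 = -wx(L-x)(L-2x)/(12EI) = -12·(3/2)·(6-(3/2))·(6-2·(3/2))/(12·20000) = -81/80000 rad
Load 2 — applied couple M₀=15 kN·m at a=9/2 m (b=L-a=3/2):
  θ_2 = (R_Ax²/2 - M_Ax)/EI  [x≤a] with R_A=45/16, M_A=75/16 = ((45/16)·(3/2)²/2 - (75/16)·(3/2))/20000 = -99/512000 rad
Superposition: θ = Σ θ_i = -3087/2560000 rad ≈ -0.001206 rad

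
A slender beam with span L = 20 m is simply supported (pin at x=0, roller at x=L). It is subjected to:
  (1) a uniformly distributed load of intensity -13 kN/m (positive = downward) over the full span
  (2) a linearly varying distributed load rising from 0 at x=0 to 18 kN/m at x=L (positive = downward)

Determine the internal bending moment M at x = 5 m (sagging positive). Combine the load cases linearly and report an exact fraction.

M(5) = -825/4 kN·m

Load 1 — uniform load w=-13 kN/m over full span:
  M_1 = wx(L-x)/2 = (-13)·5·(20-5)/2 = -975/2 kN·m
Load 2 — triangular load w₀=18 kN/m (0→w₀ over full span):
  M_2 = w₀Lx/6 - w₀x³/(6L) = 18·20·5/6 - 18·5³/(6·20) = 1125/4 kN·m
Superposition: M = Σ M_i = -825/4 kN·m ≈ -206.250000 kN·m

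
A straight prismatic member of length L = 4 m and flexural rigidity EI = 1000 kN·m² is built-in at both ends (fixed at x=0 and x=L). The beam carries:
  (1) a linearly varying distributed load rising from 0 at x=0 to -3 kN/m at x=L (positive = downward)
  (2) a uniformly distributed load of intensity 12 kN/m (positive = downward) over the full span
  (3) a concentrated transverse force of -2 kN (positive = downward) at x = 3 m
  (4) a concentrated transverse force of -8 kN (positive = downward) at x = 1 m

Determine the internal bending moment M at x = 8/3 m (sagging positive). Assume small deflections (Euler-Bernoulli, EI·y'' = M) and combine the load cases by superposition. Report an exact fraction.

M(8/3) = 4189/1080 kN·m

Load 1 — triangular load w₀=-3 kN/m (0→w₀ over full span):
  M_1 = 3w₀Lx/20 - w₀L²/30 - w₀x³/(6L) = 3·(-3)·4·(8/3)/20 - (-3)·4²/30 - (-3)·(8/3)³/(6·4) = -112/135 kN·m
Load 2 — uniform load w=12 kN/m over full span:
  M_2 = wLx/2 - wL²/12 - wx²/2 = 12·4·(8/3)/2 - 12·4²/12 - 12·(8/3)²/2 = 16/3 kN·m
Load 3 — point force P=-2 kN at a=3 m (b=L-a=1):
  M_3 = Pb²(3a+b)x/L³ - Pab²/L²  [x≤a] = (-2)·1²·(3·3+1)·(8/3)/4³ - (-2)·3·1²/4² = -11/24 kN·m
Load 4 — point force P=-8 kN at a=1 m (b=L-a=3):
  M_4 = Pa²(a+3b)(L-x)/L³ - Pa²b/L²  [x>a] = (-8)·1²·(1+3·3)·(4-(8/3))/4³ - (-8)·1²·3/4² = -1/6 kN·m
Superposition: M = Σ M_i = 4189/1080 kN·m ≈ 3.878704 kN·m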